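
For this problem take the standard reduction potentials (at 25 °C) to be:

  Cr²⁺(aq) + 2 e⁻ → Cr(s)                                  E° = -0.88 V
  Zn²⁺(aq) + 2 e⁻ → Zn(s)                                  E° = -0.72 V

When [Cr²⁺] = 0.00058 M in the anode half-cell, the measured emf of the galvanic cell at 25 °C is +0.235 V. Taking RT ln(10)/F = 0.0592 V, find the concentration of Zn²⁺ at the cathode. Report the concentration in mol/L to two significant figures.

0.20 M

Zn²⁺/Zn is the cathode, Cr²⁺/Cr the anode: E°cell = +0.16 V, n = 2.
Overall reaction: Zn²⁺(aq) + Cr(s) → Zn(s) + Cr²⁺(aq); Q = [Cr²⁺]^1/[Zn²⁺]^1.
From E = E° − (0.0592/n) log Q: log Q = (E° − E)·n/0.0592 = (+0.16 − (+0.235))·2/0.0592 = -2.5338.
So 1·log[Zn²⁺] = 1·log(0.00058) − log Q = -3.2366 − (-2.5338) = -0.7028; [Zn²⁺] = 10^(-0.7028) ≈ 0.20 M.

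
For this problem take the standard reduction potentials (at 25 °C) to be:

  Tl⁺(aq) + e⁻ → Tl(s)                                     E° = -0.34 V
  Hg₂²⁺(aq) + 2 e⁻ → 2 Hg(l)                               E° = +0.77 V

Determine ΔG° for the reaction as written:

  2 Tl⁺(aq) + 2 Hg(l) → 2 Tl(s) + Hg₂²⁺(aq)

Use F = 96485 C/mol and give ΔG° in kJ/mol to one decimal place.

As written, Tl⁺/Tl is reduced (cathode) and Hg₂²⁺/Hg is oxidised (anode), so E°cell = (-0.34) − (+0.77) = -1.11 V.
Balancing electrons gives n = 2.
ΔG° = −nFE° = −(2)(96485)(-1.11) = 214,197 J = +214.2 kJ/mol.

+214.2 kJ/mol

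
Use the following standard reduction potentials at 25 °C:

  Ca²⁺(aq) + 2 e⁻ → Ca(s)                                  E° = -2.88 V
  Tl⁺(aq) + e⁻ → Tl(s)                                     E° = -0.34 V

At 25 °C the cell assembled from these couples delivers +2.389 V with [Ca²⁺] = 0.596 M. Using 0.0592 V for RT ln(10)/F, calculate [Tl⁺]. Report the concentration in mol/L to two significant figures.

0.0022 M

Tl⁺/Tl is the cathode, Ca²⁺/Ca the anode: E°cell = +2.54 V, n = 2.
Overall reaction: 2 Tl⁺(aq) + Ca(s) → 2 Tl(s) + Ca²⁺(aq); Q = [Ca²⁺]^1/[Tl⁺]^2.
From E = E° − (0.0592/n) log Q: log Q = (E° − E)·n/0.0592 = (+2.54 − (+2.389))·2/0.0592 = 5.1014.
So 2·log[Tl⁺] = 1·log(0.596) − log Q = -0.2248 − (5.1014) = -5.3262; log[Tl⁺] = -5.3262 / 2 = -2.6631; [Tl⁺] = 10^(-2.6631) ≈ 0.0022 M.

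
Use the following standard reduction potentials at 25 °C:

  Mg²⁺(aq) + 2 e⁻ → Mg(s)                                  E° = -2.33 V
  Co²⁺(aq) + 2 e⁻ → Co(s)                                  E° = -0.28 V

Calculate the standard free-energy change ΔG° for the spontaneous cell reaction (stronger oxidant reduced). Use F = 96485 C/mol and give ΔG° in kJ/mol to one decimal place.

-395.6 kJ/mol

Co²⁺/Co (E° = -0.28 V) is the cathode; Mg²⁺/Mg (E° = -2.33 V) is the anode, so E°cell = +2.05 V.
Balancing electrons gives n = 2 (lcm of 2 and 2).
ΔG° = −nFE° = −(2)(96485)(+2.05) = -395,588 J = -395.6 kJ/mol.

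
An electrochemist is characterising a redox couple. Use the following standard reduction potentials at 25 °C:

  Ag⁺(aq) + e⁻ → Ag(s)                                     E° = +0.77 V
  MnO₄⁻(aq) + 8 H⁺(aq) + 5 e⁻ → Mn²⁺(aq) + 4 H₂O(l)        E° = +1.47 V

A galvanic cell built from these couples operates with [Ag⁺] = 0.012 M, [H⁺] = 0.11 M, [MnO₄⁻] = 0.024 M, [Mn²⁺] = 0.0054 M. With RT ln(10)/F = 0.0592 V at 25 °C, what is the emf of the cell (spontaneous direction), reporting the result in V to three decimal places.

MnO₄⁻/Mn²⁺ is the cathode (higher E°), Ag⁺/Ag the anode: E°cell = +1.47 − (+0.77) = +0.70 V, n = 5.
Overall: MnO₄⁻(aq) + 8 H⁺(aq) + 5 Ag(s) → Mn²⁺(aq) + 4 H₂O(l) + 5 Ag⁺(aq)
Q = [Mn²⁺]·[Ag⁺]^5 / ([MnO₄⁻]·[H⁺]^8); log Q = -2.583.
E = E° − (0.0592/n) log Q = +0.70 − (0.0592/5)(-2.583) = +0.731 V.

+0.731 V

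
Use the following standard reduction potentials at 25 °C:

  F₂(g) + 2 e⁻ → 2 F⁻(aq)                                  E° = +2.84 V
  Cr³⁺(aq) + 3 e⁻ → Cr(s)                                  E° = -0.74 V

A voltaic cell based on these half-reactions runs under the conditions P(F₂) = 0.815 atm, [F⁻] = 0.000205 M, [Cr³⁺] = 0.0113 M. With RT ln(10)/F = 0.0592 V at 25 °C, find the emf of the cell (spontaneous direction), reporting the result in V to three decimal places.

F₂/F⁻ is the cathode (higher E°), Cr³⁺/Cr the anode: E°cell = +2.84 − (-0.74) = +3.58 V, n = 6.
Overall: 3 F₂(g) + 2 Cr(s) → 6 F⁻(aq) + 2 Cr³⁺(aq)
Q = [F⁻]^6·[Cr³⁺]^2 / (P(F₂)^3); log Q = -25.757.
E = E° − (0.0592/n) log Q = +3.58 − (0.0592/6)(-25.757) = +3.834 V.

+3.834 V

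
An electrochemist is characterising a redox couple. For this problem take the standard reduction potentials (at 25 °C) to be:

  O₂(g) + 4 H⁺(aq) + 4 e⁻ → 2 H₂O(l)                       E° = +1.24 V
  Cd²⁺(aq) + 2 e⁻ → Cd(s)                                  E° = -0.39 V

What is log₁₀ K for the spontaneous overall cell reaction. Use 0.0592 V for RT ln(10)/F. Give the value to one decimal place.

110.1

Cathode: O₂/H₂O; anode: Cd²⁺/Cd. E°cell = +1.63 V, n = 4.
log K = nE°cell / 0.0592 = (4)(+1.63) / 0.0592 = 110.1.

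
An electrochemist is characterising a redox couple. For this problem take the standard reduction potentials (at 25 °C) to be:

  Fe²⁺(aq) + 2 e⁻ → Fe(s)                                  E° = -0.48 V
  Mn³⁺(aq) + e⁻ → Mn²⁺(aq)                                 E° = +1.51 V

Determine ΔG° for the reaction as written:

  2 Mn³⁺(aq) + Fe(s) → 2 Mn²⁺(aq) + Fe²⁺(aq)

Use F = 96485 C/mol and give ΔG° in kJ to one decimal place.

-384.0 kJ

As written, Mn³⁺/Mn²⁺ is reduced (cathode) and Fe²⁺/Fe is oxidised (anode), so E°cell = (+1.51) − (-0.48) = +1.99 V.
Balancing electrons gives n = 2.
ΔG° = −nFE° = −(2)(96485)(+1.99) = -384,010 J = -384.0 kJ.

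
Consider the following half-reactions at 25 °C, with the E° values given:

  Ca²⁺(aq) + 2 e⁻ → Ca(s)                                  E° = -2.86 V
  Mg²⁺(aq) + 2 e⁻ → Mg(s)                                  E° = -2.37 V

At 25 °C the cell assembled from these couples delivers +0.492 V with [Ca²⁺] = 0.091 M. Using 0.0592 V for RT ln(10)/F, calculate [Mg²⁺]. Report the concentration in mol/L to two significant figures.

Mg²⁺/Mg is the cathode, Ca²⁺/Ca the anode: E°cell = +0.49 V, n = 2.
Overall reaction: Mg²⁺(aq) + Ca(s) → Mg(s) + Ca²⁺(aq); Q = [Ca²⁺]^1/[Mg²⁺]^1.
From E = E° − (0.0592/n) log Q: log Q = (E° − E)·n/0.0592 = (+0.49 − (+0.492))·2/0.0592 = -0.0676.
So 1·log[Mg²⁺] = 1·log(0.091) − log Q = -1.0410 − (-0.0676) = -0.9734; [Mg²⁺] = 10^(-0.9734) ≈ 0.11 M.

0.11 M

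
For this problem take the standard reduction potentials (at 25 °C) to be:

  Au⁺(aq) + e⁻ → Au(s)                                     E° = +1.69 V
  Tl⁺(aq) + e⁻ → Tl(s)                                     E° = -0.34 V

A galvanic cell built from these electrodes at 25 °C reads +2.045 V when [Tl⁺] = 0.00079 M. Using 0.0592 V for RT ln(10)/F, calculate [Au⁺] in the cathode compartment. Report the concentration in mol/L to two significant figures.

Au⁺/Au is the cathode, Tl⁺/Tl the anode: E°cell = +2.03 V, n = 1.
Overall reaction: Au⁺(aq) + Tl(s) → Au(s) + Tl⁺(aq); Q = [Tl⁺]^1/[Au⁺]^1.
From E = E° − (0.0592/n) log Q: log Q = (E° − E)·n/0.0592 = (+2.03 − (+2.045))·1/0.0592 = -0.2534.
So 1·log[Au⁺] = 1·log(0.00079) − log Q = -3.1024 − (-0.2534) = -2.8490; [Au⁺] = 10^(-2.8490) ≈ 0.0014 M.

0.0014 M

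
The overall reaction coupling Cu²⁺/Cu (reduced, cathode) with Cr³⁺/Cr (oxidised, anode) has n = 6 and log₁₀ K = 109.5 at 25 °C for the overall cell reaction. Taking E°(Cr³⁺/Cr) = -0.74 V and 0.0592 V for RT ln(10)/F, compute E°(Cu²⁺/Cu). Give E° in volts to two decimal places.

+0.34 V

E°cell = (0.0592/n)·log K = (0.0592/6)(109.5) = +1.080 V.
Since Cu²⁺/Cu is the cathode and Cr³⁺/Cr the anode, E°cell = E°(Cu²⁺/Cu) − E°(Cr³⁺/Cr).
So E°(Cu²⁺/Cu) = E°cell + E°(Cr³⁺/Cr) = +1.080 + (-0.74) = +0.34 V.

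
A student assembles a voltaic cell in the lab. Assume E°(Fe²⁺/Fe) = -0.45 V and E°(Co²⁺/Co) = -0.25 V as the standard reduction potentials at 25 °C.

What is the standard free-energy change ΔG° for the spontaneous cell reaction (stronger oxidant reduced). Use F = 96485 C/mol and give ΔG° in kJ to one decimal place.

Co²⁺/Co (E° = -0.25 V) is the cathode; Fe²⁺/Fe (E° = -0.45 V) is the anode, so E°cell = +0.20 V.
Balancing electrons gives n = 2 (lcm of 2 and 2).
ΔG° = −nFE° = −(2)(96485)(+0.20) = -38,594 J = -38.6 kJ.

-38.6 kJ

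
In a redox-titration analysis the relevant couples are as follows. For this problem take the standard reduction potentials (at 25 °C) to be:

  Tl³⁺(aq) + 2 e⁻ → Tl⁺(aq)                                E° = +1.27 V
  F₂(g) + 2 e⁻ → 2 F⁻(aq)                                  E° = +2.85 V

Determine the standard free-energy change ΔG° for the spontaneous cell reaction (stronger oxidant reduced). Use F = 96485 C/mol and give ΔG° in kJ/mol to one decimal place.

-304.9 kJ/mol

F₂/F⁻ (E° = +2.85 V) is the cathode; Tl³⁺/Tl⁺ (E° = +1.27 V) is the anode, so E°cell = +1.58 V.
Balancing electrons gives n = 2 (lcm of 2 and 2).
ΔG° = −nFE° = −(2)(96485)(+1.58) = -304,893 J = -304.9 kJ/mol.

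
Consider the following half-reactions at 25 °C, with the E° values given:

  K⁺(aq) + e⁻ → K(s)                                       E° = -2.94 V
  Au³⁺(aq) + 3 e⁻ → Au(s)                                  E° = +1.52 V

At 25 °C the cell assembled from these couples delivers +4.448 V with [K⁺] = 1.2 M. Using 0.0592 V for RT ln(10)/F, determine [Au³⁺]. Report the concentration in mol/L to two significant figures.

Au³⁺/Au is the cathode, K⁺/K the anode: E°cell = +4.46 V, n = 3.
Overall reaction: Au³⁺(aq) + 3 K(s) → Au(s) + 3 K⁺(aq); Q = [K⁺]^3/[Au³⁺]^1.
From E = E° − (0.0592/n) log Q: log Q = (E° − E)·n/0.0592 = (+4.46 − (+4.448))·3/0.0592 = 0.6081.
So 1·log[Au³⁺] = 3·log(1.2) − log Q = 0.2375 − (0.6081) = -0.3706; [Au³⁺] = 10^(-0.3706) ≈ 0.43 M.

0.43 M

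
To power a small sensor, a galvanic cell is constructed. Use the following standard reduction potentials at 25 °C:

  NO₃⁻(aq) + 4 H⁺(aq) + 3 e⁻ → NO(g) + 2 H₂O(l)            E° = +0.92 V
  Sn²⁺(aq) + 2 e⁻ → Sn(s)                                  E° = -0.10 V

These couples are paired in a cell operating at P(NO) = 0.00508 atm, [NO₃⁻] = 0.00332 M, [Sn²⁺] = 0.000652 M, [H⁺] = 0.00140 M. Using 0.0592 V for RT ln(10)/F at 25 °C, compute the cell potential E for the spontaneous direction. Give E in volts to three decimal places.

+0.885 V

NO₃⁻/NO is the cathode (higher E°), Sn²⁺/Sn the anode: E°cell = +0.92 − (-0.10) = +1.02 V, n = 6.
Overall: 2 NO₃⁻(aq) + 8 H⁺(aq) + 3 Sn(s) → 2 NO(g) + 4 H₂O(l) + 3 Sn²⁺(aq)
Q = P(NO)^2·[Sn²⁺]^3 / ([NO₃⁻]^2·[H⁺]^8); log Q = 13.643.
E = E° − (0.0592/n) log Q = +1.02 − (0.0592/6)(13.643) = +0.885 V.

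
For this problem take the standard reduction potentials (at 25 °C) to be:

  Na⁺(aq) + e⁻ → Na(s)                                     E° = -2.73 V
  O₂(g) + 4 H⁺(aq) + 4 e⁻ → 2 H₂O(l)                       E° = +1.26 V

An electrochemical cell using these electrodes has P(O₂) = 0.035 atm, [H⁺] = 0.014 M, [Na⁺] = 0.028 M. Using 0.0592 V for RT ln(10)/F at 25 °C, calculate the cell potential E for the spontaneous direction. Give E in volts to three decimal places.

O₂/H₂O is the cathode (higher E°), Na⁺/Na the anode: E°cell = +1.26 − (-2.73) = +3.99 V, n = 4.
Overall: O₂(g) + 4 H⁺(aq) + 4 Na(s) → 2 H₂O(l) + 4 Na⁺(aq)
Q = [Na⁺]^4 / (P(O₂)·[H⁺]^4); log Q = 2.660.
E = E° − (0.0592/n) log Q = +3.99 − (0.0592/4)(2.660) = +3.951 V.

+3.951 V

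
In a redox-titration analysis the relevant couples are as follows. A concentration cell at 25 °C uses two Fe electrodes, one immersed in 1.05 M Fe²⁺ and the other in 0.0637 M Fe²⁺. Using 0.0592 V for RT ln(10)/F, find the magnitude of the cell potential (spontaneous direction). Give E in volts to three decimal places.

For a concentration cell E°cell = 0. The 1.05 M side is the cathode (reduction is favoured where [Fe²⁺] is higher).
With n = 2, E = −(0.0592/2) log([Fe²⁺]ₐₙ/[Fe²⁺]꜀ₐₜ) = −(0.0592/2) log(0.0637/1.05) = −(0.0592/2)(-1.217) = +0.036 V.

+0.036 V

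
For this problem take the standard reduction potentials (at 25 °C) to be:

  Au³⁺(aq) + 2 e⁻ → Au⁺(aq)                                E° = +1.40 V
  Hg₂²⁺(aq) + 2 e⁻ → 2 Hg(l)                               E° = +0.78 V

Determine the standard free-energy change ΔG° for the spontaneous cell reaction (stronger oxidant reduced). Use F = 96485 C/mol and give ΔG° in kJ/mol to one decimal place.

Au³⁺/Au⁺ (E° = +1.40 V) is the cathode; Hg₂²⁺/Hg (E° = +0.78 V) is the anode, so E°cell = +0.62 V.
Balancing electrons gives n = 2 (lcm of 2 and 2).
ΔG° = −nFE° = −(2)(96485)(+0.62) = -119,641 J = -119.6 kJ/mol.

-119.6 kJ/mol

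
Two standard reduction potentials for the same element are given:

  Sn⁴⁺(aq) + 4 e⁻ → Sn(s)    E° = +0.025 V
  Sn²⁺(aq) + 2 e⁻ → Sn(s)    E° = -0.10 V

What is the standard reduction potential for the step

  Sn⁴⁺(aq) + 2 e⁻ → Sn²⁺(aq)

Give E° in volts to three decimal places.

Sequential free energies add, so n₃E°₃ = n₁E°₁ + n₂E°₂.
With n₃ = 4, and the known step contributing 2×(-0.10) V, the unknown satisfies 2·E° = 4×(+0.025) − 2×(-0.10) = +0.300.
E° = +0.300 / 2 = +0.150 V.

+0.150 V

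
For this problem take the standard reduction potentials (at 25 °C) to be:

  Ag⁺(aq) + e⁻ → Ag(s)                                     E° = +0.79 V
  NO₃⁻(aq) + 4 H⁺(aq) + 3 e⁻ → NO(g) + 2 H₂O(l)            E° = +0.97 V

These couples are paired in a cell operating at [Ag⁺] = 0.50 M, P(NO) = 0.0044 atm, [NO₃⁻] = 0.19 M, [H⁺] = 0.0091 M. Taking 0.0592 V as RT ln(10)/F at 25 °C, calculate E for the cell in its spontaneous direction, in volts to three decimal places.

+0.069 V

NO₃⁻/NO is the cathode (higher E°), Ag⁺/Ag the anode: E°cell = +0.97 − (+0.79) = +0.18 V, n = 3.
Overall: NO₃⁻(aq) + 4 H⁺(aq) + 3 Ag(s) → NO(g) + 2 H₂O(l) + 3 Ag⁺(aq)
Q = P(NO)·[Ag⁺]^3 / ([NO₃⁻]·[H⁺]^4); log Q = 5.625.
E = E° − (0.0592/n) log Q = +0.18 − (0.0592/3)(5.625) = +0.069 V.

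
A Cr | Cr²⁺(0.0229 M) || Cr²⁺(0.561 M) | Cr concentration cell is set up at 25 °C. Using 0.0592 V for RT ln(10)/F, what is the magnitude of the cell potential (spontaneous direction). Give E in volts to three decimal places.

+0.041 V

For a concentration cell E°cell = 0. The 0.561 M side is the cathode (reduction is favoured where [Cr²⁺] is higher).
With n = 2, E = −(0.0592/2) log([Cr²⁺]ₐₙ/[Cr²⁺]꜀ₐₜ) = −(0.0592/2) log(0.0229/0.561) = −(0.0592/2)(-1.389) = +0.041 V.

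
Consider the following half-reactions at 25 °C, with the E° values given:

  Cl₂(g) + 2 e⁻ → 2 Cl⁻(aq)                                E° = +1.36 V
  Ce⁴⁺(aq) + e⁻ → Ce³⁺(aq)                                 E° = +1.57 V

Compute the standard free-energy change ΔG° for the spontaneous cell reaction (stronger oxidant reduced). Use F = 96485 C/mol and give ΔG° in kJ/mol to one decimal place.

Ce⁴⁺/Ce³⁺ (E° = +1.57 V) is the cathode; Cl₂/Cl⁻ (E° = +1.36 V) is the anode, so E°cell = +0.21 V.
Balancing electrons gives n = 2 (lcm of 1 and 2).
ΔG° = −nFE° = −(2)(96485)(+0.21) = -40,524 J = -40.5 kJ/mol.

-40.5 kJ/mol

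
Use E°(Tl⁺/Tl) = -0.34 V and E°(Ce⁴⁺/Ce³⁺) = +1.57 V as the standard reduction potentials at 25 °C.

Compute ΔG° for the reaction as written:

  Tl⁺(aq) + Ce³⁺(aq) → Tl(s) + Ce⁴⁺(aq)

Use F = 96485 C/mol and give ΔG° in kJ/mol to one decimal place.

+184.3 kJ/mol

As written, Tl⁺/Tl is reduced (cathode) and Ce⁴⁺/Ce³⁺ is oxidised (anode), so E°cell = (-0.34) − (+1.57) = -1.91 V.
Balancing electrons gives n = 1.
ΔG° = −nFE° = −(1)(96485)(-1.91) = 184,286 J = +184.3 kJ/mol.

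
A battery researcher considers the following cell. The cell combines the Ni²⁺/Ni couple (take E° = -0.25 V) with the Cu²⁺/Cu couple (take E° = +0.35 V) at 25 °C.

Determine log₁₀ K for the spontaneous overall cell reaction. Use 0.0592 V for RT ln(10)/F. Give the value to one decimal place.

20.3

Cathode: Cu²⁺/Cu; anode: Ni²⁺/Ni. E°cell = +0.60 V, n = 2.
log K = nE°cell / 0.0592 = (2)(+0.60) / 0.0592 = 20.3.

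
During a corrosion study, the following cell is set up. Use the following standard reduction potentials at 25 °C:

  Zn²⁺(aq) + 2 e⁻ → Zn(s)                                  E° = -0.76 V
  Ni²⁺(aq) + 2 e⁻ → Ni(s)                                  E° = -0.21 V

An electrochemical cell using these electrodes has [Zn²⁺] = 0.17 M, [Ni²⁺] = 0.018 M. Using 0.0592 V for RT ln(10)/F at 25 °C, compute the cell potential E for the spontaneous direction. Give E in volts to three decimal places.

+0.521 V

Ni²⁺/Ni is the cathode (higher E°), Zn²⁺/Zn the anode: E°cell = -0.21 − (-0.76) = +0.55 V, n = 2.
Overall: Ni²⁺(aq) + Zn(s) → Ni(s) + Zn²⁺(aq)
Q = [Zn²⁺] / ([Ni²⁺]); log Q = 0.975.
E = E° − (0.0592/n) log Q = +0.55 − (0.0592/2)(0.975) = +0.521 V.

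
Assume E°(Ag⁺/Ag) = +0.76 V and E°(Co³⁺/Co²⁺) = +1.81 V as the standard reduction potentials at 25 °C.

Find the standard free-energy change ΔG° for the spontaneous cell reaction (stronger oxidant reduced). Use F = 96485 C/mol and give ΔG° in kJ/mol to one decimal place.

Co³⁺/Co²⁺ (E° = +1.81 V) is the cathode; Ag⁺/Ag (E° = +0.76 V) is the anode, so E°cell = +1.05 V.
Balancing electrons gives n = 1 (lcm of 1 and 1).
ΔG° = −nFE° = −(1)(96485)(+1.05) = -101,309 J = -101.3 kJ/mol.

-101.3 kJ/mol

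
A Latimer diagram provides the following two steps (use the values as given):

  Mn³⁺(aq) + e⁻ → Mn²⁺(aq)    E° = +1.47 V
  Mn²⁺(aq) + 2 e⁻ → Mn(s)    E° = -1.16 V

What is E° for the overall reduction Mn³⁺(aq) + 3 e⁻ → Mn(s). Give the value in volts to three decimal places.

Standard free energies of sequential steps add: ΔG°₃ = ΔG°₁ + ΔG°₂, so n₃E°₃ = n₁E°₁ + n₂E°₂.
E°₃ = (1×+1.47 + 2×-1.16) / 3 = (-0.850) / 3 = -0.283 V.

-0.283 V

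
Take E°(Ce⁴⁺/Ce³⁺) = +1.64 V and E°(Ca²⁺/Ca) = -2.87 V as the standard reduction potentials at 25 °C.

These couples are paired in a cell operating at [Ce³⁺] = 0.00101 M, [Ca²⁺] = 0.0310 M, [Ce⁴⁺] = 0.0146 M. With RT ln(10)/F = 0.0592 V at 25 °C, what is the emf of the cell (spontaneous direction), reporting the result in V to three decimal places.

+4.623 V

Ce⁴⁺/Ce³⁺ is the cathode (higher E°), Ca²⁺/Ca the anode: E°cell = +1.64 − (-2.87) = +4.51 V, n = 2.
Overall: 2 Ce⁴⁺(aq) + Ca(s) → 2 Ce³⁺(aq) + Ca²⁺(aq)
Q = [Ce³⁺]^2·[Ca²⁺] / ([Ce⁴⁺]^2); log Q = -3.829.
E = E° − (0.0592/n) log Q = +4.51 − (0.0592/2)(-3.829) = +4.623 V.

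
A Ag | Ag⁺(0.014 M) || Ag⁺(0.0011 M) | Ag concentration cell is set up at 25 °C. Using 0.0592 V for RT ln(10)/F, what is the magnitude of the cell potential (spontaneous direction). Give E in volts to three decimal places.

For a concentration cell E°cell = 0. The 0.014 M side is the cathode (reduction is favoured where [Ag⁺] is higher).
With n = 1, E = −(0.0592/1) log([Ag⁺]ₐₙ/[Ag⁺]꜀ₐₜ) = −(0.0592/1) log(0.0011/0.014) = −(0.0592/1)(-1.105) = +0.065 V.

+0.065 V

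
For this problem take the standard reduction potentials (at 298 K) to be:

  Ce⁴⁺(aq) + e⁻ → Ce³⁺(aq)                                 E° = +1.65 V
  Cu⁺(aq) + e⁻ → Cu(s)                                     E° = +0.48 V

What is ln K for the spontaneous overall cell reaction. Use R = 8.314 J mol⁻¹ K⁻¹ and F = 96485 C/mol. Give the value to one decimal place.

Cathode: Ce⁴⁺/Ce³⁺; anode: Cu⁺/Cu. E°cell = (+1.65) − (+0.48) = +1.17 V, with n = 1.
ΔG° = −nFE° = −RT ln K, so ln K = nFE°/(RT) = (1)(96485)(+1.17) / ((8.314)(298)) = 45.564.

45.6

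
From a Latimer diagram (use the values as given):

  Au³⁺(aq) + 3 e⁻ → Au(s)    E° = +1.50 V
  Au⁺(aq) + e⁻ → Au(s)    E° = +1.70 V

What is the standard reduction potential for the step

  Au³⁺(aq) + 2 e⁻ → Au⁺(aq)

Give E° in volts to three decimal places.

+1.400 V

Sequential free energies add, so n₃E°₃ = n₁E°₁ + n₂E°₂.
With n₃ = 3, and the known step contributing 1×(+1.70) V, the unknown satisfies 2·E° = 3×(+1.50) − 1×(+1.70) = +2.800.
E° = +2.800 / 2 = +1.400 V.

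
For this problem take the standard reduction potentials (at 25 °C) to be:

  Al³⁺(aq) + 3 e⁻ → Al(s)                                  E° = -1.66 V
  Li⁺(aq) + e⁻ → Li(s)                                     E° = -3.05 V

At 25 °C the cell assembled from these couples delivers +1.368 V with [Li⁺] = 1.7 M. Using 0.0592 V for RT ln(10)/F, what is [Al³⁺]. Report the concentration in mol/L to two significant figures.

0.38 M

Al³⁺/Al is the cathode, Li⁺/Li the anode: E°cell = +1.39 V, n = 3.
Overall reaction: Al³⁺(aq) + 3 Li(s) → Al(s) + 3 Li⁺(aq); Q = [Li⁺]^3/[Al³⁺]^1.
From E = E° − (0.0592/n) log Q: log Q = (E° − E)·n/0.0592 = (+1.39 − (+1.368))·3/0.0592 = 1.1149.
So 1·log[Al³⁺] = 3·log(1.7) − log Q = 0.6913 − (1.1149) = -0.4236; [Al³⁺] = 10^(-0.4236) ≈ 0.38 M.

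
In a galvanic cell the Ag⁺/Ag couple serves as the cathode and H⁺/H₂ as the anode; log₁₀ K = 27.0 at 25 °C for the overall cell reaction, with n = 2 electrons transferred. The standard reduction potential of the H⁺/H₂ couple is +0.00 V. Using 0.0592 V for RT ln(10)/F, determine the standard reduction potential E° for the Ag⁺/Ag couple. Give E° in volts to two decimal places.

E°cell = (0.0592/n)·log K = (0.0592/2)(27.0) = +0.799 V.
Since Ag⁺/Ag is the cathode and H⁺/H₂ the anode, E°cell = E°(Ag⁺/Ag) − E°(H⁺/H₂).
So E°(Ag⁺/Ag) = E°cell + E°(H⁺/H₂) = +0.799 + (+0.00) = +0.80 V.

+0.80 V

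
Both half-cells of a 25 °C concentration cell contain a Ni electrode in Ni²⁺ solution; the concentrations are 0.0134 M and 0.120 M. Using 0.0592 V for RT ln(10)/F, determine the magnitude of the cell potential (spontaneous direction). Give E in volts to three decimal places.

+0.028 V

For a concentration cell E°cell = 0. The 0.120 M side is the cathode (reduction is favoured where [Ni²⁺] is higher).
With n = 2, E = −(0.0592/2) log([Ni²⁺]ₐₙ/[Ni²⁺]꜀ₐₜ) = −(0.0592/2) log(0.0134/0.12) = −(0.0592/2)(-0.952) = +0.028 V.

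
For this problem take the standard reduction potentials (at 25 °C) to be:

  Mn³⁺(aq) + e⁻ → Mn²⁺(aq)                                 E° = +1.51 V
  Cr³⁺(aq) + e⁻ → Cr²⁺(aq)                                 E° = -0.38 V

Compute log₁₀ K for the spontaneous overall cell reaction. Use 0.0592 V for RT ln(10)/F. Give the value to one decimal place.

31.9

Cathode: Mn³⁺/Mn²⁺; anode: Cr³⁺/Cr²⁺. E°cell = +1.89 V, n = 1.
log K = nE°cell / 0.0592 = (1)(+1.89) / 0.0592 = 31.9.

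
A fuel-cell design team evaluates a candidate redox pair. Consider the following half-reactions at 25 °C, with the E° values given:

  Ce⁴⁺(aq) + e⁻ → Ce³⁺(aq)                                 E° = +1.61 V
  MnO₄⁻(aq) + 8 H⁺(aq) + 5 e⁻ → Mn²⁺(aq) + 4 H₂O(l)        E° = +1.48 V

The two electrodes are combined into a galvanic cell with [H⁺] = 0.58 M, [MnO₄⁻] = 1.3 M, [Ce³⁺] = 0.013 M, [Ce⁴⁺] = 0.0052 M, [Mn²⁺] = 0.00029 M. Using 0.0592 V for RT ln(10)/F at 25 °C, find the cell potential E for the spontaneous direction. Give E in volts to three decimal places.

Ce⁴⁺/Ce³⁺ is the cathode (higher E°), MnO₄⁻/Mn²⁺ the anode: E°cell = +1.61 − (+1.48) = +0.13 V, n = 5.
Overall: 5 Ce⁴⁺(aq) + Mn²⁺(aq) + 4 H₂O(l) → 5 Ce³⁺(aq) + MnO₄⁻(aq) + 8 H⁺(aq)
Q = [Ce³⁺]^5·[MnO₄⁻]·[H⁺]^8 / ([Ce⁴⁺]^5·[Mn²⁺]); log Q = 3.749.
E = E° − (0.0592/n) log Q = +0.13 − (0.0592/5)(3.749) = +0.086 V.

+0.086 V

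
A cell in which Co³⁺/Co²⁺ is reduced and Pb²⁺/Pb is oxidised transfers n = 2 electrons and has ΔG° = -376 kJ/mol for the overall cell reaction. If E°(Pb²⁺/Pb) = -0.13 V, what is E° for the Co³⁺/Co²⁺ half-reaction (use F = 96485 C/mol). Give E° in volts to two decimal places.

E°cell = −ΔG°/(nF) = −(-376×10³)/((2)(96485)) = +1.948 V.
Since Co³⁺/Co²⁺ is the cathode and Pb²⁺/Pb the anode, E°cell = E°(Co³⁺/Co²⁺) − E°(Pb²⁺/Pb).
So E°(Co³⁺/Co²⁺) = E°cell + E°(Pb²⁺/Pb) = +1.948 + (-0.13) = +1.82 V.

+1.82 V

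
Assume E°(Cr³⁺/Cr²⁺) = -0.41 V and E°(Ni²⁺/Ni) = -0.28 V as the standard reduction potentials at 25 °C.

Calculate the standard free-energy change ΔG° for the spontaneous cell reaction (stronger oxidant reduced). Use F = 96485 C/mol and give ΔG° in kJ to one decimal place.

-25.1 kJ

Ni²⁺/Ni (E° = -0.28 V) is the cathode; Cr³⁺/Cr²⁺ (E° = -0.41 V) is the anode, so E°cell = +0.13 V.
Balancing electrons gives n = 2 (lcm of 2 and 1).
ΔG° = −nFE° = −(2)(96485)(+0.13) = -25,086 J = -25.1 kJ.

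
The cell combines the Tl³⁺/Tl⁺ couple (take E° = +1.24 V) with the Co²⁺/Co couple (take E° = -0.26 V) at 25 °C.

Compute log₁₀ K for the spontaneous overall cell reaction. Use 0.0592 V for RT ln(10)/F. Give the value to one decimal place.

50.7

Cathode: Tl³⁺/Tl⁺; anode: Co²⁺/Co. E°cell = +1.50 V, n = 2.
log K = nE°cell / 0.0592 = (2)(+1.50) / 0.0592 = 50.7.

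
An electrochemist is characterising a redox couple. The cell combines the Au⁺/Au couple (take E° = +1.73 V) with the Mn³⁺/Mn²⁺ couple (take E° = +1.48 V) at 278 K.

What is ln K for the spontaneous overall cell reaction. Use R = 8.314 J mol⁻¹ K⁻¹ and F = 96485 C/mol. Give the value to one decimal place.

Cathode: Au⁺/Au; anode: Mn³⁺/Mn²⁺. E°cell = (+1.73) − (+1.48) = +0.25 V, with n = 1.
ΔG° = −nFE° = −RT ln K, so ln K = nFE°/(RT) = (1)(96485)(+0.25) / ((8.314)(278)) = 10.436.

10.4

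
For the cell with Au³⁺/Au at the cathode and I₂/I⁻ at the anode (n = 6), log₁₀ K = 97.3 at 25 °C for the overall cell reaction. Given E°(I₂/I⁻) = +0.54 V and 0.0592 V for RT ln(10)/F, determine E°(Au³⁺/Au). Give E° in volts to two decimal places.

+1.50 V

E°cell = (0.0592/n)·log K = (0.0592/6)(97.3) = +0.960 V.
Since Au³⁺/Au is the cathode and I₂/I⁻ the anode, E°cell = E°(Au³⁺/Au) − E°(I₂/I⁻).
So E°(Au³⁺/Au) = E°cell + E°(I₂/I⁻) = +0.960 + (+0.54) = +1.50 V.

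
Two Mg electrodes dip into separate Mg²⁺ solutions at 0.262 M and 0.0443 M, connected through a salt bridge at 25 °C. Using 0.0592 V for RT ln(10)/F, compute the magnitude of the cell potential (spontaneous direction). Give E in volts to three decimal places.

+0.023 V

For a concentration cell E°cell = 0. The 0.262 M side is the cathode (reduction is favoured where [Mg²⁺] is higher).
With n = 2, E = −(0.0592/2) log([Mg²⁺]ₐₙ/[Mg²⁺]꜀ₐₜ) = −(0.0592/2) log(0.0443/0.262) = −(0.0592/2)(-0.772) = +0.023 V.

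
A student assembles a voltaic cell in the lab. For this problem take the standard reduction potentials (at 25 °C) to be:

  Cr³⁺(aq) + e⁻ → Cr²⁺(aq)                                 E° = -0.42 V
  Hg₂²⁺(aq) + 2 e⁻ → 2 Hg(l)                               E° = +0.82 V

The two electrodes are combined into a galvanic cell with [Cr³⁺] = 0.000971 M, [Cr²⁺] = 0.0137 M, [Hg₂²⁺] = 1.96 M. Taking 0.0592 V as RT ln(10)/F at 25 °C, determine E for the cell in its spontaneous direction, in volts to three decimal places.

+1.317 V

Hg₂²⁺/Hg is the cathode (higher E°), Cr³⁺/Cr²⁺ the anode: E°cell = +0.82 − (-0.42) = +1.24 V, n = 2.
Overall: Hg₂²⁺(aq) + 2 Cr²⁺(aq) → 2 Hg(l) + 2 Cr³⁺(aq)
Q = [Cr³⁺]^2 / ([Hg₂²⁺]·[Cr²⁺]^2); log Q = -2.591.
E = E° − (0.0592/n) log Q = +1.24 − (0.0592/2)(-2.591) = +1.317 V.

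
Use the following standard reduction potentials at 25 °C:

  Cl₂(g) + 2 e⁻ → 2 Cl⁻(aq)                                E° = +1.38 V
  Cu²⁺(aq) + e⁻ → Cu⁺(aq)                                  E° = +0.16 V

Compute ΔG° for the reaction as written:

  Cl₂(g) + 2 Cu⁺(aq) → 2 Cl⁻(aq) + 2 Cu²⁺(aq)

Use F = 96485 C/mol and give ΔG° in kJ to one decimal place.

As written, Cl₂/Cl⁻ is reduced (cathode) and Cu²⁺/Cu⁺ is oxidised (anode), so E°cell = (+1.38) − (+0.16) = +1.22 V.
Balancing electrons gives n = 2.
ΔG° = −nFE° = −(2)(96485)(+1.22) = -235,423 J = -235.4 kJ.

-235.4 kJ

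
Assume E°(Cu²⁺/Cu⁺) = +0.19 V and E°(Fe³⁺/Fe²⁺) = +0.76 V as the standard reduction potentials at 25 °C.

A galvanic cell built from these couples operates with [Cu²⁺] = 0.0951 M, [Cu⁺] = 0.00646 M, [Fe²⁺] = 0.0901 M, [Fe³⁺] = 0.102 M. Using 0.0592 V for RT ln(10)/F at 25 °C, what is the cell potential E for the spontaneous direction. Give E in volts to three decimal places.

Fe³⁺/Fe²⁺ is the cathode (higher E°), Cu²⁺/Cu⁺ the anode: E°cell = +0.76 − (+0.19) = +0.57 V, n = 1.
Overall: Fe³⁺(aq) + Cu⁺(aq) → Fe²⁺(aq) + Cu²⁺(aq)
Q = [Fe²⁺]·[Cu²⁺] / ([Fe³⁺]·[Cu⁺]); log Q = 1.114.
E = E° − (0.0592/n) log Q = +0.57 − (0.0592/1)(1.114) = +0.504 V.

+0.504 V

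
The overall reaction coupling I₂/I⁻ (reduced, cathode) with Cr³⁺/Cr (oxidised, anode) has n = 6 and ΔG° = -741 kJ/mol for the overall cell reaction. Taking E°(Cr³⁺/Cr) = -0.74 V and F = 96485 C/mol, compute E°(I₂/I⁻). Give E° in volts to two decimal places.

E°cell = −ΔG°/(nF) = −(-741×10³)/((6)(96485)) = +1.280 V.
Since I₂/I⁻ is the cathode and Cr³⁺/Cr the anode, E°cell = E°(I₂/I⁻) − E°(Cr³⁺/Cr).
So E°(I₂/I⁻) = E°cell + E°(Cr³⁺/Cr) = +1.280 + (-0.74) = +0.54 V.

+0.54 V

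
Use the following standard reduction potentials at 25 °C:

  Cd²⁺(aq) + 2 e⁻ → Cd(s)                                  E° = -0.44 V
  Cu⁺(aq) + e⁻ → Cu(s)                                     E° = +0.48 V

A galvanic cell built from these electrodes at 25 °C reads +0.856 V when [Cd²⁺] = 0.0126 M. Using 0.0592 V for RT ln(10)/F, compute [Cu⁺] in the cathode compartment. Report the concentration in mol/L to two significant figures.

0.0093 M

Cu⁺/Cu is the cathode, Cd²⁺/Cd the anode: E°cell = +0.92 V, n = 2.
Overall reaction: 2 Cu⁺(aq) + Cd(s) → 2 Cu(s) + Cd²⁺(aq); Q = [Cd²⁺]^1/[Cu⁺]^2.
From E = E° − (0.0592/n) log Q: log Q = (E° − E)·n/0.0592 = (+0.92 − (+0.856))·2/0.0592 = 2.1622.
So 2·log[Cu⁺] = 1·log(0.0126) − log Q = -1.8996 − (2.1622) = -4.0618; log[Cu⁺] = -4.0618 / 2 = -2.0309; [Cu⁺] = 10^(-2.0309) ≈ 0.0093 M.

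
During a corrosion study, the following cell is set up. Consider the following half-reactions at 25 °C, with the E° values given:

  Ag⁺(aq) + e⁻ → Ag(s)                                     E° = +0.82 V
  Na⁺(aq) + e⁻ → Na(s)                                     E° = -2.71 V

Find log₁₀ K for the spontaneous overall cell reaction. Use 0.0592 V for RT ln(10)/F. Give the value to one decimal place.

Cathode: Ag⁺/Ag; anode: Na⁺/Na. E°cell = +3.53 V, n = 1.
log K = nE°cell / 0.0592 = (1)(+3.53) / 0.0592 = 59.6.

59.6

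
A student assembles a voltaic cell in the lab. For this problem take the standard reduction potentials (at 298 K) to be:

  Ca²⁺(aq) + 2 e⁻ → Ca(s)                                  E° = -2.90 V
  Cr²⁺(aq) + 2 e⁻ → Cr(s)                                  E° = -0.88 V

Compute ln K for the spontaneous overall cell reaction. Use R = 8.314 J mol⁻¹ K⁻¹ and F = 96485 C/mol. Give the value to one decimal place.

Cathode: Cr²⁺/Cr; anode: Ca²⁺/Ca. E°cell = (-0.88) − (-2.90) = +2.02 V, with n = 2.
ΔG° = −nFE° = −RT ln K, so ln K = nFE°/(RT) = (2)(96485)(+2.02) / ((8.314)(298)) = 157.331.

157.3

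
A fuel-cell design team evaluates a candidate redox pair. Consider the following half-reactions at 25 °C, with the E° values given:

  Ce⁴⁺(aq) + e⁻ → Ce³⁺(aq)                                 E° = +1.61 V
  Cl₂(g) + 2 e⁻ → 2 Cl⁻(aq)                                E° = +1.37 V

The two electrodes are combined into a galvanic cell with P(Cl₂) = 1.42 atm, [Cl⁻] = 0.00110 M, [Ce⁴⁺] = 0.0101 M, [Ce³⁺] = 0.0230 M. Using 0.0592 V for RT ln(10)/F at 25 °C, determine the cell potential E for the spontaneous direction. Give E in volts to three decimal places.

+0.039 V

Ce⁴⁺/Ce³⁺ is the cathode (higher E°), Cl₂/Cl⁻ the anode: E°cell = +1.61 − (+1.37) = +0.24 V, n = 2.
Overall: 2 Ce⁴⁺(aq) + 2 Cl⁻(aq) → 2 Ce³⁺(aq) + Cl₂(g)
Q = [Ce³⁺]^2·P(Cl₂) / ([Ce⁴⁺]^2·[Cl⁻]^2); log Q = 6.784.
E = E° − (0.0592/n) log Q = +0.24 − (0.0592/2)(6.784) = +0.039 V.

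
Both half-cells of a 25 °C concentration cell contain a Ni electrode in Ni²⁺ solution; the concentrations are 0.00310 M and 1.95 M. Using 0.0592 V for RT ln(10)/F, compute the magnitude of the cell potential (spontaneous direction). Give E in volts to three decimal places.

For a concentration cell E°cell = 0. The 1.95 M side is the cathode (reduction is favoured where [Ni²⁺] is higher).
With n = 2, E = −(0.0592/2) log([Ni²⁺]ₐₙ/[Ni²⁺]꜀ₐₜ) = −(0.0592/2) log(0.0031/1.95) = −(0.0592/2)(-2.799) = +0.083 V.

+0.083 V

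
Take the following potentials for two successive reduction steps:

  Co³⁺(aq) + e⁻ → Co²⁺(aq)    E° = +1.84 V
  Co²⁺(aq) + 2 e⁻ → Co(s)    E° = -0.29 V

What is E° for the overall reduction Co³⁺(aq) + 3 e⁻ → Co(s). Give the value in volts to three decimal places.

+0.420 V

Standard free energies of sequential steps add: ΔG°₃ = ΔG°₁ + ΔG°₂, so n₃E°₃ = n₁E°₁ + n₂E°₂.
E°₃ = (1×+1.84 + 2×-0.29) / 3 = (+1.260) / 3 = +0.420 V.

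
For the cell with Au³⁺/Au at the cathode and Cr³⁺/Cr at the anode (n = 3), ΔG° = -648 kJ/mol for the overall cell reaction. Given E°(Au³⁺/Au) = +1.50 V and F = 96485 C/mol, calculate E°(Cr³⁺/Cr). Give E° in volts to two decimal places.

E°cell = −ΔG°/(nF) = −(-648×10³)/((3)(96485)) = +2.239 V.
Since Au³⁺/Au is the cathode and Cr³⁺/Cr the anode, E°cell = E°(Au³⁺/Au) − E°(Cr³⁺/Cr).
So E°(Cr³⁺/Cr) = E°(Au³⁺/Au) − E°cell = (+1.50) − (+2.239) = -0.74 V.

-0.74 V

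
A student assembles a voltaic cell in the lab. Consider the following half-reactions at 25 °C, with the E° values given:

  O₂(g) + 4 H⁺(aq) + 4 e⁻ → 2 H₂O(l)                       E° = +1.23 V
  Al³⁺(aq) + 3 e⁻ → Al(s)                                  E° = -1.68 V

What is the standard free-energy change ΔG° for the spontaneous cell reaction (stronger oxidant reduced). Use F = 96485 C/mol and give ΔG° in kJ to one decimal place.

-3369.3 kJ

O₂/H₂O (E° = +1.23 V) is the cathode; Al³⁺/Al (E° = -1.68 V) is the anode, so E°cell = +2.91 V.
Balancing electrons gives n = 12 (lcm of 4 and 3).
ΔG° = −nFE° = −(12)(96485)(+2.91) = -3,369,256 J = -3369.3 kJ.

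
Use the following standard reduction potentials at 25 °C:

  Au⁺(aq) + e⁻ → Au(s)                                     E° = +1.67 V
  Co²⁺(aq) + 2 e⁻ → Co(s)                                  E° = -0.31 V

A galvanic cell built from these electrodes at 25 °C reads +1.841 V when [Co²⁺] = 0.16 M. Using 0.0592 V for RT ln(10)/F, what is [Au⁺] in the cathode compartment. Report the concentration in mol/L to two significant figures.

Au⁺/Au is the cathode, Co²⁺/Co the anode: E°cell = +1.98 V, n = 2.
Overall reaction: 2 Au⁺(aq) + Co(s) → 2 Au(s) + Co²⁺(aq); Q = [Co²⁺]^1/[Au⁺]^2.
From E = E° − (0.0592/n) log Q: log Q = (E° − E)·n/0.0592 = (+1.98 − (+1.841))·2/0.0592 = 4.6959.
So 2·log[Au⁺] = 1·log(0.16) − log Q = -0.7959 − (4.6959) = -5.4918; log[Au⁺] = -5.4918 / 2 = -2.7459; [Au⁺] = 10^(-2.7459) ≈ 0.0018 M.

0.0018 M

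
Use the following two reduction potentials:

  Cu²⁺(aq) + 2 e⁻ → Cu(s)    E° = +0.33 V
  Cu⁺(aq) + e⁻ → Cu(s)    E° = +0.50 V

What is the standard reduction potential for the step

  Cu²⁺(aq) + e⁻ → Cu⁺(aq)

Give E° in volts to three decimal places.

+0.160 V

Sequential free energies add, so n₃E°₃ = n₁E°₁ + n₂E°₂.
With n₃ = 2, and the known step contributing 1×(+0.50) V, the unknown satisfies 1·E° = 2×(+0.33) − 1×(+0.50) = +0.160.
E° = +0.160 / 1 = +0.160 V.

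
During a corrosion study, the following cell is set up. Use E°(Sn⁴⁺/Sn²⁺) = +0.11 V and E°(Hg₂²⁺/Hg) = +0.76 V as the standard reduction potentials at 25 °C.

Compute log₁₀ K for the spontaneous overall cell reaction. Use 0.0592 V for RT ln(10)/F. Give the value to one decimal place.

22.0

Cathode: Hg₂²⁺/Hg; anode: Sn⁴⁺/Sn²⁺. E°cell = +0.65 V, n = 2.
log K = nE°cell / 0.0592 = (2)(+0.65) / 0.0592 = 22.0.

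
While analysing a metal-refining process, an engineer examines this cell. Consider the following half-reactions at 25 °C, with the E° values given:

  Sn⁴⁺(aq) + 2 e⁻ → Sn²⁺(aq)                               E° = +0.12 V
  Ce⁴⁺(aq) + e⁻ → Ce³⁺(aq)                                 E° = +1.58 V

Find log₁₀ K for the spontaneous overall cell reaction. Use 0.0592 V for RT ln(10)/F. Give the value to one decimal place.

Cathode: Ce⁴⁺/Ce³⁺; anode: Sn⁴⁺/Sn²⁺. E°cell = +1.46 V, n = 2.
log K = nE°cell / 0.0592 = (2)(+1.46) / 0.0592 = 49.3.

49.3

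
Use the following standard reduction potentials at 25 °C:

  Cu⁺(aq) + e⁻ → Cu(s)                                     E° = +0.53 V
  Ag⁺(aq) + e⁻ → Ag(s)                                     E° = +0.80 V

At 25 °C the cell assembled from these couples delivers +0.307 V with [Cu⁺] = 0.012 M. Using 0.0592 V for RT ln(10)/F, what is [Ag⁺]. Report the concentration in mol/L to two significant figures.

Ag⁺/Ag is the cathode, Cu⁺/Cu the anode: E°cell = +0.27 V, n = 1.
Overall reaction: Ag⁺(aq) + Cu(s) → Ag(s) + Cu⁺(aq); Q = [Cu⁺]^1/[Ag⁺]^1.
From E = E° − (0.0592/n) log Q: log Q = (E° − E)·n/0.0592 = (+0.27 − (+0.307))·1/0.0592 = -0.6250.
So 1·log[Ag⁺] = 1·log(0.012) − log Q = -1.9208 − (-0.6250) = -1.2958; [Ag⁺] = 10^(-1.2958) ≈ 0.051 M.

0.051 M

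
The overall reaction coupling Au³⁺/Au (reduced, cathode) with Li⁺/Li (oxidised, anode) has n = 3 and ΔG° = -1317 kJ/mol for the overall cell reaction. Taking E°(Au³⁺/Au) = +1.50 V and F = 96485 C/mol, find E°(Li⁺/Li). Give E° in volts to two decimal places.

-3.05 V

E°cell = −ΔG°/(nF) = −(-1317×10³)/((3)(96485)) = +4.550 V.
Since Au³⁺/Au is the cathode and Li⁺/Li the anode, E°cell = E°(Au³⁺/Au) − E°(Li⁺/Li).
So E°(Li⁺/Li) = E°(Au³⁺/Au) − E°cell = (+1.50) − (+4.550) = -3.05 V.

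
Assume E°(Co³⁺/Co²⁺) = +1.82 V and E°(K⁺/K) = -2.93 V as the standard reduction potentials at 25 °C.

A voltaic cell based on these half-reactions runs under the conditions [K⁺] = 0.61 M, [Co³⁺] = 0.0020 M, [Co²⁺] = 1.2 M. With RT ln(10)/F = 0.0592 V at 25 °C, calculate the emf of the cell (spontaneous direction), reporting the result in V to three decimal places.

Co³⁺/Co²⁺ is the cathode (higher E°), K⁺/K the anode: E°cell = +1.82 − (-2.93) = +4.75 V, n = 1.
Overall: Co³⁺(aq) + K(s) → Co²⁺(aq) + K⁺(aq)
Q = [Co²⁺]·[K⁺] / ([Co³⁺]); log Q = 2.563.
E = E° − (0.0592/n) log Q = +4.75 − (0.0592/1)(2.563) = +4.598 V.

+4.598 V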